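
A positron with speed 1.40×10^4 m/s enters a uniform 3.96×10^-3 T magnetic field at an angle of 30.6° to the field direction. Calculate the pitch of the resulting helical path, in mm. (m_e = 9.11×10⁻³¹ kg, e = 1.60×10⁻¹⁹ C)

The velocity component along B is v∥ = v cos30.6° = 1.21×10^4 m/s.
The cyclotron period T = 2πm/(qB) = 9.03×10^-9 s is set by m, q, B alone.
Pitch = v∥·T = (1.21×10^4)(9.03×10^-9) = 1.09×10^-4 m.

pitch ≈ 0.109 mm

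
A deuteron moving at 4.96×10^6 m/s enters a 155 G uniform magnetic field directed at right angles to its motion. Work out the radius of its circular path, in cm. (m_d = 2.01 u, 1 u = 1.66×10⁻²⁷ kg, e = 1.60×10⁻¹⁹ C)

r ≈ 667 cm

The magnetic force provides the centripetal force: qvB = mv²/r, so r = mv/(qB).
r = (3.34×10^-27 kg)(4.96×10^6 m/s) / [(1×1.60×10^-19 C)(0.0155 T)] = 6.67 m.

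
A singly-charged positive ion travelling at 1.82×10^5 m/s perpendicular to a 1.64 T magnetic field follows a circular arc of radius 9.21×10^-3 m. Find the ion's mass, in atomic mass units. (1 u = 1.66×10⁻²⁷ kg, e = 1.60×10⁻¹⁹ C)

m ≈ 8.00 u

qvB = mv²/r ⇒ m = qBr/v.
m = (1×1.60×10^-19)(1.64)(9.21×10^-3) / (1.82×10^5) = 1.33×10^-26 kg = 8.00 u.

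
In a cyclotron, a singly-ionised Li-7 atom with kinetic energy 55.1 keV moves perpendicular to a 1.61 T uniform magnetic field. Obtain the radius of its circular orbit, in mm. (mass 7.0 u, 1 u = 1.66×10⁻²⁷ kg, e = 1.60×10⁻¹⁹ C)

Convert the energy: K = 55.1 keV = 8.82×10^-15 J.
v = √(2K/m) = √(2·8.82×10^-15/1.16×10^-26) = 1.23×10^6 m/s.
r = mv/(qB) = (1.16×10^-26)(1.23×10^6) / [(1×1.60×10^-19)(1.61)] = 0.0556 m.

r ≈ 55.6 mm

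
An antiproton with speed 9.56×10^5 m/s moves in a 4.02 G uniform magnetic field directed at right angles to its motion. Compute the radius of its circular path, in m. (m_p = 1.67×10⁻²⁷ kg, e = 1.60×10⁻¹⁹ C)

The magnetic force provides the centripetal force: qvB = mv²/r, so r = mv/(qB).
r = (1.67×10^-27 kg)(9.56×10^5 m/s) / [(1×1.60×10^-19 C)(4.02×10^-4 T)] = 24.8 m.

r ≈ 24.8 m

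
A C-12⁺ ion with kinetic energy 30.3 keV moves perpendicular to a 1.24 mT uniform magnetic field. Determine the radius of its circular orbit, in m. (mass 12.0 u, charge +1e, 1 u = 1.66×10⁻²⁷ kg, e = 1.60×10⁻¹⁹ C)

r ≈ 70.0 m

Convert the energy: K = 30.3 keV = 4.85×10^-15 J.
v = √(2K/m) = √(2·4.85×10^-15/1.99×10^-26) = 6.98×10^5 m/s.
r = mv/(qB) = (1.99×10^-26)(6.98×10^5) / [(1×1.60×10^-19)(1.24×10^-3)] = 70.0 m.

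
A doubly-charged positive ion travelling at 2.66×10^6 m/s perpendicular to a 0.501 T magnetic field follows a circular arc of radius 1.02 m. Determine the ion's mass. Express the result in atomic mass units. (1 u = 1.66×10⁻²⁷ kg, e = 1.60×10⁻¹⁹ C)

qvB = mv²/r ⇒ m = qBr/v.
m = (2×1.60×10^-19)(0.501)(1.02) / (2.66×10^6) = 6.15×10^-26 kg = 37.0 u.

m ≈ 37.0 u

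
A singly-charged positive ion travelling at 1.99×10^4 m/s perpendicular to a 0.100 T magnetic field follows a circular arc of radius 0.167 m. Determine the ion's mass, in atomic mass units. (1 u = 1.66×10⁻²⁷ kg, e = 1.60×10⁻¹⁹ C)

qvB = mv²/r ⇒ m = qBr/v.
m = (1×1.60×10^-19)(0.100)(0.167) / (1.99×10^4) = 1.34×10^-25 kg = 80.9 u.

m ≈ 80.9 u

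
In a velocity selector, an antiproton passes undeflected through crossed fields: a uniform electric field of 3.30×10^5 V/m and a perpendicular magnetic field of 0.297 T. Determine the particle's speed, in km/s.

For zero net force, qE = qvB, so v = E/B.
v = (3.30×10^5) / (0.297) = 1.11×10^6 m/s.

v ≈ 1110 km/s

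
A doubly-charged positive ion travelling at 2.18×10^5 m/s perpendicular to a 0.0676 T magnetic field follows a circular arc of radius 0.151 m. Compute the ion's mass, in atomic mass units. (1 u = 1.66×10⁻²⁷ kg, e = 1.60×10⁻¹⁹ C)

m ≈ 9.03 u

qvB = mv²/r ⇒ m = qBr/v.
m = (2×1.60×10^-19)(0.0676)(0.151) / (2.18×10^5) = 1.50×10^-26 kg = 9.03 u.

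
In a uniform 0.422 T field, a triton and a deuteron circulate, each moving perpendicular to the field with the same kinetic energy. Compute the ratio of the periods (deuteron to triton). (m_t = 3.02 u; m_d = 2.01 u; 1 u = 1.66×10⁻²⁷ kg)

T = 2πm/(qB) is independent of speed, so T₂/T₁ = (m₂/q₂)/(m₁/q₁).
T_{deuteron}/T_{triton} = (3.34×10^-27/1e) / (5.01×10^-27/1e) = 0.666.

ratio ≈ 0.666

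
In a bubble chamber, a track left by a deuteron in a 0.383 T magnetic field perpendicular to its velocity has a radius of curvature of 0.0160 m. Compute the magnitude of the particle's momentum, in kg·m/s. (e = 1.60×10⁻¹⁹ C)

Since qvB = mv²/r, the momentum p = mv = qBr.
p = (1×1.60×10^-19)(0.383)(0.0160) = 9.80×10^-22 kg·m/s.

p ≈ 9.80×10^-22 kg·m/s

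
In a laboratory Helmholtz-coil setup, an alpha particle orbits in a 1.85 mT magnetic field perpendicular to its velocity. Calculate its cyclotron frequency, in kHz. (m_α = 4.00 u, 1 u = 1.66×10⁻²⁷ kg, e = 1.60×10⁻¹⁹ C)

f = qB/(2πm) = (2×1.60×10^-19)(1.85×10^-3) / [2π(6.64×10^-27)] = 1.42×10^4 Hz.

f ≈ 14.2 kHz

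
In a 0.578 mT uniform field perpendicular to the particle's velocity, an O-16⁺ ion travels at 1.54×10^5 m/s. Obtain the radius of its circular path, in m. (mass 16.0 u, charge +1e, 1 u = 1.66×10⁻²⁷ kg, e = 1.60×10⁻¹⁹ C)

The magnetic force provides the centripetal force: qvB = mv²/r, so r = mv/(qB).
r = (2.66×10^-26 kg)(1.54×10^5 m/s) / [(1×1.60×10^-19 C)(5.78×10^-4 T)] = 44.2 m.

r ≈ 44.2 m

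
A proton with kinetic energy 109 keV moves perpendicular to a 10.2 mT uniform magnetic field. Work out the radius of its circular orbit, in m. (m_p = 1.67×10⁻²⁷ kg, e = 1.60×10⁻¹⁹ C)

Convert the energy: K = 109 keV = 1.74×10^-14 J.
v = √(2K/m) = √(2·1.74×10^-14/1.67×10^-27) = 4.57×10^6 m/s.
r = mv/(qB) = (1.67×10^-27)(4.57×10^6) / [(1×1.60×10^-19)(0.0102)] = 4.68 m.

r ≈ 4.68 m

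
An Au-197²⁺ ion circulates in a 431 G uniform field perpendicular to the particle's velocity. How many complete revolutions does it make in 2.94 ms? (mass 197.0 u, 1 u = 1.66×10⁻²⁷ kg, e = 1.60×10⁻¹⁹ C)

N = 19

T = 2πm/(qB) = 2π(3.2702×10^-25) / [(2×1.60×10^-19)(0.0431)] = 1.4898×10^-4 s.
N = t/T = 2.94×10^-3 / 1.4898×10^-4 ≈ 19.73, so 19 complete revolutions.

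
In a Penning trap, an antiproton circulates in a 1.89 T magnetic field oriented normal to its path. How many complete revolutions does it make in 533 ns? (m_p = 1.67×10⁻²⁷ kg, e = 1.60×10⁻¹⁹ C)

N = 15

T = 2πm/(qB) = 2π(1.67×10^-27) / [(1×1.60×10^-19)(1.89)] = 3.4699×10^-8 s.
N = t/T = 5.33×10^-7 / 3.4699×10^-8 ≈ 15.36, so 15 complete revolutions.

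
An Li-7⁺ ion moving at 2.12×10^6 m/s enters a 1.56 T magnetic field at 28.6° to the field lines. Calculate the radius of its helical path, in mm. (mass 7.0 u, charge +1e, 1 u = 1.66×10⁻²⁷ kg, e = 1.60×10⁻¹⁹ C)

Only the perpendicular component v⊥ = v sin28.6° = 1.01×10^6 m/s is bent by the field.
r = m v⊥ /(qB) = (1.16×10^-26)(1.01×10^6) / [(1×1.60×10^-19)(1.56)] = 0.0472 m.

r ≈ 47.2 mm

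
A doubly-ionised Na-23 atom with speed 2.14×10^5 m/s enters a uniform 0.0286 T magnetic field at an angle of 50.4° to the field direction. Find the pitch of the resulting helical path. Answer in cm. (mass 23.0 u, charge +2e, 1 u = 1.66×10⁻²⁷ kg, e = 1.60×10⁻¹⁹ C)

pitch ≈ 358 cm

The velocity component along B is v∥ = v cos50.4° = 1.36×10^5 m/s.
The cyclotron period T = 2πm/(qB) = 2.62×10^-5 s is set by m, q, B alone.
Pitch = v∥·T = (1.36×10^5)(2.62×10^-5) = 3.58 m.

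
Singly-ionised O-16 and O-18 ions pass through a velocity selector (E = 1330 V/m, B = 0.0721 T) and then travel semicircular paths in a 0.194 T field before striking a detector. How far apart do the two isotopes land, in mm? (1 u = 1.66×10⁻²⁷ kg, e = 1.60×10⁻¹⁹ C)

Both emerge at v = E/B₁ = 1.84×10^4 m/s.
r = mv/(qB₂), so r₁ = 0.01578 m and r₂ = 0.01776 m, giving Δr = 1.97×10^-3 m.
After a semicircle each ion lands a diameter 2r from the entry slit, so the separation is 2Δr = 3.95×10^-3 m.

Δd ≈ 3.95 mm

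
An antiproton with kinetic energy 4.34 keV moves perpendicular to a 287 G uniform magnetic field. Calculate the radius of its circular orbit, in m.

Convert the energy: K = 4.34 keV = 6.94×10^-16 J.
v = √(2K/m) = √(2·6.94×10^-16/1.67×10^-27) = 9.12×10^5 m/s.
r = mv/(qB) = (1.67×10^-27)(9.12×10^5) / [(1×1.60×10^-19)(0.0287)] = 0.332 m.

r ≈ 0.332 m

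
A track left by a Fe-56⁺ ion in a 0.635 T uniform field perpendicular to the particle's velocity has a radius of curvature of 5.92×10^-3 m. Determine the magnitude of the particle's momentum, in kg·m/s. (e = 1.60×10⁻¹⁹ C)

Since qvB = mv²/r, the momentum p = mv = qBr.
p = (1×1.60×10^-19)(0.635)(5.92×10^-3) = 6.01×10^-22 kg·m/s.

p ≈ 6.01×10^-22 kg·m/s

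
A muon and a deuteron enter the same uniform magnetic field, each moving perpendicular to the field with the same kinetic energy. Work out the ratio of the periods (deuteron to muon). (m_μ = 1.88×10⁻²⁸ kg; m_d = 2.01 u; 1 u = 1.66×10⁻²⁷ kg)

T = 2πm/(qB) is independent of speed, so T₂/T₁ = (m₂/q₂)/(m₁/q₁).
T_{deuteron}/T_{muon} = (3.34×10^-27/1e) / (1.88×10^-28/1e) = 17.7.

ratio ≈ 17.7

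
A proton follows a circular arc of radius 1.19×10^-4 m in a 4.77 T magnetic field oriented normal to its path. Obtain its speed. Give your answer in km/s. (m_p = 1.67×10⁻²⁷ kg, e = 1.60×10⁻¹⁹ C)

v ≈ 54.4 km/s

From qvB = mv²/r, v = qBr/m.
v = (1×1.60×10^-19)(4.77)(1.19×10^-4) / (1.67×10^-27) = 5.44×10^4 m/s.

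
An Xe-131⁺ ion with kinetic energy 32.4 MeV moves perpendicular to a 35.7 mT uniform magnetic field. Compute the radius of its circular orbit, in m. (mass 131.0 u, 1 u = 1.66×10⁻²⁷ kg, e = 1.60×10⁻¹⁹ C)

Convert the energy: K = 32.4 MeV = 5.18×10^-12 J.
v = √(2K/m) = √(2·5.18×10^-12/2.17×10^-25) = 6.90×10^6 m/s.
r = mv/(qB) = (2.17×10^-25)(6.90×10^6) / [(1×1.60×10^-19)(0.0357)] = 263 m.

r ≈ 263 m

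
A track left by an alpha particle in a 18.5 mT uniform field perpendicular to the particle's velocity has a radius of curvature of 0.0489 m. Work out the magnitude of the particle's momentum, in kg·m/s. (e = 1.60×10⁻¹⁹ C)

p ≈ 2.89×10^-22 kg·m/s

Since qvB = mv²/r, the momentum p = mv = qBr.
p = (2×1.60×10^-19)(0.0185)(0.0489) = 2.89×10^-22 kg·m/s.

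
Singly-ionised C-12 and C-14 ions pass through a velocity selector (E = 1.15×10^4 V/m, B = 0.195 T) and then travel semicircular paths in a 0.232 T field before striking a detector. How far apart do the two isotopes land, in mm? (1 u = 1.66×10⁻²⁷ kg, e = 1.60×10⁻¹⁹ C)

Both emerge at v = E/B₁ = 5.90×10^4 m/s.
r = mv/(qB₂), so r₁ = 0.03165 m and r₂ = 0.03692 m, giving Δr = 5.27×10^-3 m.
After a semicircle each ion lands a diameter 2r from the entry slit, so the separation is 2Δr = 0.0105 m.

Δd ≈ 10.5 mm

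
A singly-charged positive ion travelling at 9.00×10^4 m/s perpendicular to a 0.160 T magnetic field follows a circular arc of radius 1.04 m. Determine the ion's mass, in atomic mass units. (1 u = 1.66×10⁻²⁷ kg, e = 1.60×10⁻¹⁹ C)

m ≈ 178 u

qvB = mv²/r ⇒ m = qBr/v.
m = (1×1.60×10^-19)(0.160)(1.04) / (9.00×10^4) = 2.96×10^-25 kg = 178 u.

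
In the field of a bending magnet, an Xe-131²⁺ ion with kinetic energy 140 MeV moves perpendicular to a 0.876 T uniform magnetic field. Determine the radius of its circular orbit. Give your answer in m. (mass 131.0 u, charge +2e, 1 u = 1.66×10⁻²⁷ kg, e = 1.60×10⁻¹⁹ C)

Convert the energy: K = 140 MeV = 2.24×10^-11 J.
v = √(2K/m) = √(2·2.24×10^-11/2.17×10^-25) = 1.44×10^7 m/s.
r = mv/(qB) = (2.17×10^-25)(1.44×10^7) / [(2×1.60×10^-19)(0.876)] = 11.1 m.

r ≈ 11.1 m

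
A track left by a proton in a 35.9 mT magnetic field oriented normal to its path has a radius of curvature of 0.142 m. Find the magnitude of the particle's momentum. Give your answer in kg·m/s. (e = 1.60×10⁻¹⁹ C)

p ≈ 8.16×10^-22 kg·m/s

Since qvB = mv²/r, the momentum p = mv = qBr.
p = (1×1.60×10^-19)(0.0359)(0.142) = 8.16×10^-22 kg·m/s.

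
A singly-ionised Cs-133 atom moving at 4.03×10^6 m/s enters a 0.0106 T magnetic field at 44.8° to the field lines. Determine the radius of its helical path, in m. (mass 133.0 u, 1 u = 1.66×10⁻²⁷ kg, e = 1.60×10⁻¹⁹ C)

Only the perpendicular component v⊥ = v sin44.8° = 2.84×10^6 m/s is bent by the field.
r = m v⊥ /(qB) = (2.21×10^-25)(2.84×10^6) / [(1×1.60×10^-19)(0.0106)] = 370 m.

r ≈ 370 m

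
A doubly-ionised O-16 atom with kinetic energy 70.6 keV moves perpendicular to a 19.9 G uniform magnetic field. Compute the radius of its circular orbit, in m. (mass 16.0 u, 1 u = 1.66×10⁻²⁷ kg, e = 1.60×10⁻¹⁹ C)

Convert the energy: K = 70.6 keV = 1.13×10^-14 J.
v = √(2K/m) = √(2·1.13×10^-14/2.66×10^-26) = 9.22×10^5 m/s.
r = mv/(qB) = (2.66×10^-26)(9.22×10^5) / [(2×1.60×10^-19)(1.99×10^-3)] = 38.5 m.

r ≈ 38.5 m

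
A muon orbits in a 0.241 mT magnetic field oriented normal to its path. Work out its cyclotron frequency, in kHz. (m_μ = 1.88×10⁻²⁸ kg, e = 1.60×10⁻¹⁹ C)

f ≈ 32.6 kHz

f = qB/(2πm) = (1×1.60×10^-19)(2.41×10^-4) / [2π(1.88×10^-28)] = 3.26×10^4 Hz.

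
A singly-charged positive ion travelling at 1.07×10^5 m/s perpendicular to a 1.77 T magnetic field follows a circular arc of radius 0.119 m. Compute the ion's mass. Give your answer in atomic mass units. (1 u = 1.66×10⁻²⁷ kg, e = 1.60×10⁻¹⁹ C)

qvB = mv²/r ⇒ m = qBr/v.
m = (1×1.60×10^-19)(1.77)(0.119) / (1.07×10^5) = 3.15×10^-25 kg = 190 u.

m ≈ 190 u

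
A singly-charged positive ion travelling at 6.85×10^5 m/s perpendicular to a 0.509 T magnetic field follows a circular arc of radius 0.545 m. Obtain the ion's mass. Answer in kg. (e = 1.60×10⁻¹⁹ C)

m ≈ 6.48×10^-26 kg

qvB = mv²/r ⇒ m = qBr/v.
m = (1×1.60×10^-19)(0.509)(0.545) / (6.85×10^5) = 6.48×10^-26 kg.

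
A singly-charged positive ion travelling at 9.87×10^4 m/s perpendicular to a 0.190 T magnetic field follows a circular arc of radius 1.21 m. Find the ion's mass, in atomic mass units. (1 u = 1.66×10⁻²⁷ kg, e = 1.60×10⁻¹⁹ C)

qvB = mv²/r ⇒ m = qBr/v.
m = (1×1.60×10^-19)(0.190)(1.21) / (9.87×10^4) = 3.73×10^-25 kg = 225 u.

m ≈ 225 u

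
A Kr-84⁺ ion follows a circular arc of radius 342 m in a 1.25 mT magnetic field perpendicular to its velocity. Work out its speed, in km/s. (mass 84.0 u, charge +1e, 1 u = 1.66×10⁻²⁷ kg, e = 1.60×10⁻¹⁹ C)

v ≈ 491 km/s

From qvB = mv²/r, v = qBr/m.
v = (1×1.60×10^-19)(1.25×10^-3)(342) / (1.39×10^-25) = 4.91×10^5 m/s.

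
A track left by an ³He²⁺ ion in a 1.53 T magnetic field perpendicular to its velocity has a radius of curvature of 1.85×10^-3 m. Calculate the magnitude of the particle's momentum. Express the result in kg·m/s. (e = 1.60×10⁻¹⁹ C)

p ≈ 9.06×10^-22 kg·m/s

Since qvB = mv²/r, the momentum p = mv = qBr.
p = (2×1.60×10^-19)(1.53)(1.85×10^-3) = 9.06×10^-22 kg·m/s.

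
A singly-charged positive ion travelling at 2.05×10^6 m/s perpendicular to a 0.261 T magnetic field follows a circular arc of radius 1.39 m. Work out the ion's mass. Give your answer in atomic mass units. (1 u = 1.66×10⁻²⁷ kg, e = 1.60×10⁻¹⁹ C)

m ≈ 17.1 u

qvB = mv²/r ⇒ m = qBr/v.
m = (1×1.60×10^-19)(0.261)(1.39) / (2.05×10^6) = 2.83×10^-26 kg = 17.1 u.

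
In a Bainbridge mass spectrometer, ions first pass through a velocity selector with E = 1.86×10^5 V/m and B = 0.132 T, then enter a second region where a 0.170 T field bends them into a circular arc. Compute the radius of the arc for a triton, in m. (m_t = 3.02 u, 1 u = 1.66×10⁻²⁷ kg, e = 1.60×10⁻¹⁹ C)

The selector passes v = E/B = 1.86×10^5/0.132 = 1.41×10^6 m/s.
In the deflection region, r = mv/(qB₂) = (5.01×10^-27)(1.41×10^6) / [(1×1.60×10^-19)(0.170)] = 0.260 m.

r ≈ 0.260 m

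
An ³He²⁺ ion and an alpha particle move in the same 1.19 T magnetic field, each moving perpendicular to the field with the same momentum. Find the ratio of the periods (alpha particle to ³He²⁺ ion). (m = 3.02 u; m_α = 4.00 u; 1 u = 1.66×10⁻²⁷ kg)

ratio ≈ 1.32

T = 2πm/(qB) is independent of speed, so T₂/T₁ = (m₂/q₂)/(m₁/q₁).
T_{alpha particle}/T_{³He²⁺ ion} = (6.64×10^-27/2e) / (5.01×10^-27/2e) = 1.32.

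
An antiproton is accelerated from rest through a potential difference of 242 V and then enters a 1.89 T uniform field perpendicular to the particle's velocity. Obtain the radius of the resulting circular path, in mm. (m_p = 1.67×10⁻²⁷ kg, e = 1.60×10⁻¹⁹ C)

The kinetic energy gained is K = qV = (1×1.60×10^-19)(242) = 3.87×10^-17 J.
v = √(2K/m) = 2.15×10^5 m/s.
r = mv/(qB) = (1.67×10^-27)(2.15×10^5) / [(1×1.60×10^-19)(1.89)] = 1.19×10^-3 m.

r ≈ 1.19 mm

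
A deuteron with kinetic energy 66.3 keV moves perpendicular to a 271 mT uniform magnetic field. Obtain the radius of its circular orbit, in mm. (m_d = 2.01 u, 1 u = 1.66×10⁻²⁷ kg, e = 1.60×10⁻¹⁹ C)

r ≈ 194 mm

Convert the energy: K = 66.3 keV = 1.06×10^-14 J.
v = √(2K/m) = √(2·1.06×10^-14/3.34×10^-27) = 2.52×10^6 m/s.
r = mv/(qB) = (3.34×10^-27)(2.52×10^6) / [(1×1.60×10^-19)(0.271)] = 0.194 m.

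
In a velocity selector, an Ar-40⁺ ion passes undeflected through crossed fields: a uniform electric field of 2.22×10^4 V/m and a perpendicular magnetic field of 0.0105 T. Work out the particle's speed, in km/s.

For zero net force, qE = qvB, so v = E/B.
v = (2.22×10^4) / (0.0105) = 2.11×10^6 m/s.

v ≈ 2110 km/s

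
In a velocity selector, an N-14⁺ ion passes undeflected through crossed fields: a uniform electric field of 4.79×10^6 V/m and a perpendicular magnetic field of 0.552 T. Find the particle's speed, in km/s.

For zero net force, qE = qvB, so v = E/B.
v = (4.79×10^6) / (0.552) = 8.68×10^6 m/s.

v ≈ 8680 km/s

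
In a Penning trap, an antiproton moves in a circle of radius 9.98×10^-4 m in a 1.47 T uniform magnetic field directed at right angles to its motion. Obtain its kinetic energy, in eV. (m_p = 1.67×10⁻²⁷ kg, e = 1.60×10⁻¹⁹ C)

v = qBr/m = (1×1.60×10^-19)(1.47)(9.98×10^-4) / (1.67×10^-27) = 1.41×10^5 m/s.
K = ½mv² = 0.5·(1.67×10^-27)·(1.41×10^5)² = 1.65×10^-17 J = 103 eV.

K ≈ 103 eV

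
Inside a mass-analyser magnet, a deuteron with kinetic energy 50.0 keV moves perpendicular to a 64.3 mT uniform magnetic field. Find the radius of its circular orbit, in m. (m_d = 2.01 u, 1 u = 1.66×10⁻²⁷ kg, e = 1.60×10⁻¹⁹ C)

Convert the energy: K = 50.0 keV = 8.00×10^-15 J.
v = √(2K/m) = √(2·8.00×10^-15/3.34×10^-27) = 2.19×10^6 m/s.
r = mv/(qB) = (3.34×10^-27)(2.19×10^6) / [(1×1.60×10^-19)(0.0643)] = 0.710 m.

r ≈ 0.710 m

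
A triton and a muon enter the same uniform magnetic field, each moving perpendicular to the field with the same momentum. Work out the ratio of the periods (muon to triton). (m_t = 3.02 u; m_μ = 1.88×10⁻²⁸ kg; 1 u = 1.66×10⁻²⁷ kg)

T = 2πm/(qB) is independent of speed, so T₂/T₁ = (m₂/q₂)/(m₁/q₁).
T_{muon}/T_{triton} = (1.88×10^-28/1e) / (5.01×10^-27/1e) = 0.0375.

ratio ≈ 0.0375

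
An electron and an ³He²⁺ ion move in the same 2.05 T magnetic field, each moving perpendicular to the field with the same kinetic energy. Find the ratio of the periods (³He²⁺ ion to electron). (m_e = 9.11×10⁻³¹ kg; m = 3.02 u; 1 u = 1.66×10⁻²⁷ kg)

T = 2πm/(qB) is independent of speed, so T₂/T₁ = (m₂/q₂)/(m₁/q₁).
T_{³He²⁺ ion}/T_{electron} = (5.01×10^-27/2e) / (9.11×10^-31/1e) = 2750.

ratio ≈ 2750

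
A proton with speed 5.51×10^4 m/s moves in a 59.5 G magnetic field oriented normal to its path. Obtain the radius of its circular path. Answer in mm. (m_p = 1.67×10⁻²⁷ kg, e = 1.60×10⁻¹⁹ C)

The magnetic force provides the centripetal force: qvB = mv²/r, so r = mv/(qB).
r = (1.67×10^-27 kg)(5.51×10^4 m/s) / [(1×1.60×10^-19 C)(5.95×10^-3 T)] = 0.0967 m.

r ≈ 96.7 mm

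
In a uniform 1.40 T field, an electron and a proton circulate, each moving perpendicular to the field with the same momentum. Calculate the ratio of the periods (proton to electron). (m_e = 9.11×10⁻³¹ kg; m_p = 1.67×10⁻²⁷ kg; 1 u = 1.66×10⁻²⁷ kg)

ratio ≈ 1830

T = 2πm/(qB) is independent of speed, so T₂/T₁ = (m₂/q₂)/(m₁/q₁).
T_{proton}/T_{electron} = (1.67×10^-27/1e) / (9.11×10^-31/1e) = 1830.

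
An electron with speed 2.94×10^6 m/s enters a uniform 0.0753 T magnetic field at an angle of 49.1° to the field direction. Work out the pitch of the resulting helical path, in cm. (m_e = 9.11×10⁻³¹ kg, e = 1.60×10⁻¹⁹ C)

pitch ≈ 0.0915 cm

The velocity component along B is v∥ = v cos49.1° = 1.92×10^6 m/s.
The cyclotron period T = 2πm/(qB) = 4.75×10^-10 s is set by m, q, B alone.
Pitch = v∥·T = (1.92×10^6)(4.75×10^-10) = 9.15×10^-4 m.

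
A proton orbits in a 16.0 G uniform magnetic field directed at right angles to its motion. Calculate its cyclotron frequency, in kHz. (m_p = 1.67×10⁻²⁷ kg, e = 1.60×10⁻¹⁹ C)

f ≈ 24.4 kHz

f = qB/(2πm) = (1×1.60×10^-19)(1.60×10^-3) / [2π(1.67×10^-27)] = 2.44×10^4 Hz.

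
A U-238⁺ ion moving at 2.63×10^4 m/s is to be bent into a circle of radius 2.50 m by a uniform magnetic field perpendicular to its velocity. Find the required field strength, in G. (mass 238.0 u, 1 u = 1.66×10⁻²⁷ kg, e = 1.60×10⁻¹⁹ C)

B ≈ 260 G

qvB = mv²/r gives B = mv/(qr).
B = (3.95×10^-25)(2.63×10^4) / [(1×1.60×10^-19)(2.50)] = 0.0260 T.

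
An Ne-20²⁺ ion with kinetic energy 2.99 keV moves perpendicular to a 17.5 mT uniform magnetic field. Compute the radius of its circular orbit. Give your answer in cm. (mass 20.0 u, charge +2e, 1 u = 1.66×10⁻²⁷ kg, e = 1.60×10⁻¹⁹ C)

Convert the energy: K = 2.99 keV = 4.78×10^-16 J.
v = √(2K/m) = √(2·4.78×10^-16/3.32×10^-26) = 1.70×10^5 m/s.
r = mv/(qB) = (3.32×10^-26)(1.70×10^5) / [(2×1.60×10^-19)(0.0175)] = 1.01 m.

r ≈ 101 cm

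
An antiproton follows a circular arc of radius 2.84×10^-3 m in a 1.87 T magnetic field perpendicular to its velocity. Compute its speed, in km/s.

v ≈ 509 km/s

From qvB = mv²/r, v = qBr/m.
v = (1×1.60×10^-19)(1.87)(2.84×10^-3) / (1.67×10^-27) = 5.09×10^5 m/s.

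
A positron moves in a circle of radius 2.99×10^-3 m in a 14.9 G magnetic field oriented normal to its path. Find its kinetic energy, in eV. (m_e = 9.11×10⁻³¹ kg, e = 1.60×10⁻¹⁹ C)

v = qBr/m = (1×1.60×10^-19)(1.49×10^-3)(2.99×10^-3) / (9.11×10^-31) = 7.82×10^5 m/s.
K = ½mv² = 0.5·(9.11×10^-31)·(7.82×10^5)² = 2.79×10^-19 J = 1.74 eV.

K ≈ 1.74 eV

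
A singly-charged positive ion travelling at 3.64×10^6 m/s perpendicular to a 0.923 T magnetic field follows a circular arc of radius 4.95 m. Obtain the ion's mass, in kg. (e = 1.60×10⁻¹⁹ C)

qvB = mv²/r ⇒ m = qBr/v.
m = (1×1.60×10^-19)(0.923)(4.95) / (3.64×10^6) = 2.01×10^-25 kg.

m ≈ 2.01×10^-25 kg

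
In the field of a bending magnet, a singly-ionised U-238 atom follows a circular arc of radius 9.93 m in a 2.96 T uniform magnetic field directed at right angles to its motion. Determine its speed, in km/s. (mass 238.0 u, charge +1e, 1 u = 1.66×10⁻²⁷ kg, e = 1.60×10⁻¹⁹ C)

v ≈ 11900 km/s

From qvB = mv²/r, v = qBr/m.
v = (1×1.60×10^-19)(2.96)(9.93) / (3.95×10^-25) = 1.19×10^7 m/s.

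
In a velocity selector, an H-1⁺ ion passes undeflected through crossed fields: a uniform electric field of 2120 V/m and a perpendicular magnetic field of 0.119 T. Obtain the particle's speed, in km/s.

v ≈ 17.8 km/s

For zero net force, qE = qvB, so v = E/B.
v = (2120) / (0.119) = 1.78×10^4 m/s.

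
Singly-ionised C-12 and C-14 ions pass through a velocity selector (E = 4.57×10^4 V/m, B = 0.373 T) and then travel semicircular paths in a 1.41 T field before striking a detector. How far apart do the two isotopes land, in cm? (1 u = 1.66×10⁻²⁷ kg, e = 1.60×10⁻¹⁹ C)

Δd ≈ 0.361 cm

Both emerge at v = E/B₁ = 1.23×10^5 m/s.
r = mv/(qB₂), so r₁ = 0.01082 m and r₂ = 0.01262 m, giving Δr = 1.80×10^-3 m.
After a semicircle each ion lands a diameter 2r from the entry slit, so the separation is 2Δr = 3.61×10^-3 m.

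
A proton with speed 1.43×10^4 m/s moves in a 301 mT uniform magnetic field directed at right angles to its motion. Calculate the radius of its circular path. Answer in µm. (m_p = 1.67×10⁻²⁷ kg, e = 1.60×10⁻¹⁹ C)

The magnetic force provides the centripetal force: qvB = mv²/r, so r = mv/(qB).
r = (1.67×10^-27 kg)(1.43×10^4 m/s) / [(1×1.60×10^-19 C)(0.301 T)] = 4.96×10^-4 m.

r ≈ 496 µm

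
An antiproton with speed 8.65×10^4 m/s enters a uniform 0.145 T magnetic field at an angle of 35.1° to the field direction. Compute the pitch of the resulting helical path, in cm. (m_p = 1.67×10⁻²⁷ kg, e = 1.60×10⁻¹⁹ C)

The velocity component along B is v∥ = v cos35.1° = 7.08×10^4 m/s.
The cyclotron period T = 2πm/(qB) = 4.52×10^-7 s is set by m, q, B alone.
Pitch = v∥·T = (7.08×10^4)(4.52×10^-7) = 0.0320 m.

pitch ≈ 3.20 cm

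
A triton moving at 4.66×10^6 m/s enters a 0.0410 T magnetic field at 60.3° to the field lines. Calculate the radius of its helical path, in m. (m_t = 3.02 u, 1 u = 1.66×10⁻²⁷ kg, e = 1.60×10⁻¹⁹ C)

r ≈ 3.09 m

Only the perpendicular component v⊥ = v sin60.3° = 4.05×10^6 m/s is bent by the field.
r = m v⊥ /(qB) = (5.01×10^-27)(4.05×10^6) / [(1×1.60×10^-19)(0.0410)] = 3.09 m.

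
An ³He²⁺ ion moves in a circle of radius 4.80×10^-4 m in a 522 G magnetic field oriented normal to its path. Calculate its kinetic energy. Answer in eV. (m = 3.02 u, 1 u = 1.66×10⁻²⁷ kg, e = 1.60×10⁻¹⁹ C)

v = qBr/m = (2×1.60×10^-19)(0.0522)(4.80×10^-4) / (5.01×10^-27) = 1600 m/s.
K = ½mv² = 0.5·(5.01×10^-27)·(1600)² = 6.41×10^-21 J = 0.0401 eV.

K ≈ 0.0401 eV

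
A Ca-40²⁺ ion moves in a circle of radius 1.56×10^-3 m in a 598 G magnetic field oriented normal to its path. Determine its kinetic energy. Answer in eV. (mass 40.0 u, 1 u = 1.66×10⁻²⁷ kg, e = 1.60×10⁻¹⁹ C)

K ≈ 0.0419 eV

v = qBr/m = (2×1.60×10^-19)(0.0598)(1.56×10^-3) / (6.64×10^-26) = 450 m/s.
K = ½mv² = 0.5·(6.64×10^-26)·(450)² = 6.71×10^-21 J = 0.0419 eV.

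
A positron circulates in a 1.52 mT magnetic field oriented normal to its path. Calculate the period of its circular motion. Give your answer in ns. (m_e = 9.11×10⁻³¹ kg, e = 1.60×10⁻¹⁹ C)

T ≈ 23.5 ns

The cyclotron period is independent of speed: T = 2πm/(qB).
T = 2π(9.11×10^-31) / [(1×1.60×10^-19)(1.52×10^-3)] = 2.35×10^-8 s.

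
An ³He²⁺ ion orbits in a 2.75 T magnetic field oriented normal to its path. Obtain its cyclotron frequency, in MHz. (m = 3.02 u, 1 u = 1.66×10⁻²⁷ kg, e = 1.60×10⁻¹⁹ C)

f ≈ 27.9 MHz

f = qB/(2πm) = (2×1.60×10^-19)(2.75) / [2π(5.01×10^-27)] = 2.79×10^7 Hz.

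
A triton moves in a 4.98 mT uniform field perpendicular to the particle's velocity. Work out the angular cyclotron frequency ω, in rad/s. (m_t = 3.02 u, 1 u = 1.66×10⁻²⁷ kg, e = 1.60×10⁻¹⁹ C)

ω = qB/m = (1×1.60×10^-19)(4.98×10^-3) / (5.01×10^-27) = 1.59×10^5 rad/s.

ω ≈ 1.59×10^5 rad/s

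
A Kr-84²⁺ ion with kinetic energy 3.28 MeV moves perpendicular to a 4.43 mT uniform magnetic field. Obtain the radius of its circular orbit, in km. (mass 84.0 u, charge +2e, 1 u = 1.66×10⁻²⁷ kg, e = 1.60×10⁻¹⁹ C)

Convert the energy: K = 3.28 MeV = 5.25×10^-13 J.
v = √(2K/m) = √(2·5.25×10^-13/1.39×10^-25) = 2.74×10^6 m/s.
r = mv/(qB) = (1.39×10^-25)(2.74×10^6) / [(2×1.60×10^-19)(4.43×10^-3)] = 270 m.

r ≈ 0.270 km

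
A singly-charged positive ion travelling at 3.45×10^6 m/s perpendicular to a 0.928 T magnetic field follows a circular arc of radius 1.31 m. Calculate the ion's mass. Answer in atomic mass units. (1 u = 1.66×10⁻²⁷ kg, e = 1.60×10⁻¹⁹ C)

qvB = mv²/r ⇒ m = qBr/v.
m = (1×1.60×10^-19)(0.928)(1.31) / (3.45×10^6) = 5.64×10^-26 kg = 34.0 u.

m ≈ 34.0 u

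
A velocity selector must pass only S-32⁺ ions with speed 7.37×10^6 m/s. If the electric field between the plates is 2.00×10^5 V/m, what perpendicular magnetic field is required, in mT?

B ≈ 27.1 mT

qE = qvB ⇒ B = E/v = (2.00×10^5) / (7.37×10^6) = 0.0271 T.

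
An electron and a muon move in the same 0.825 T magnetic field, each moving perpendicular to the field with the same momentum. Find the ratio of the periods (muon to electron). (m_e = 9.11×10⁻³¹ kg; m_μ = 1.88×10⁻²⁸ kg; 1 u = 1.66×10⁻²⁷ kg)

ratio ≈ 206

T = 2πm/(qB) is independent of speed, so T₂/T₁ = (m₂/q₂)/(m₁/q₁).
T_{muon}/T_{electron} = (1.88×10^-28/1e) / (9.11×10^-31/1e) = 206.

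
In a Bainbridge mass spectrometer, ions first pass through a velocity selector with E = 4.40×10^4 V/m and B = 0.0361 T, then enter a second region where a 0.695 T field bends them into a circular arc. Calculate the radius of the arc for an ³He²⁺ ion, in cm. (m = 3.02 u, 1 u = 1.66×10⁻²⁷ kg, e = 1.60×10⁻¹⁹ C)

The selector passes v = E/B = 4.40×10^4/0.0361 = 1.22×10^6 m/s.
In the deflection region, r = mv/(qB₂) = (5.01×10^-27)(1.22×10^6) / [(2×1.60×10^-19)(0.695)] = 0.0275 m.

r ≈ 2.75 cm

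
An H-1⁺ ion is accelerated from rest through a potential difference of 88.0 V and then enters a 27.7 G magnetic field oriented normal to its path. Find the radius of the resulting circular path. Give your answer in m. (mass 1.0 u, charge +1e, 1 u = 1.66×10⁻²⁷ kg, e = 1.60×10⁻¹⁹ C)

The kinetic energy gained is K = qV = (1×1.60×10^-19)(88.0) = 1.41×10^-17 J.
v = √(2K/m) = 1.30×10^5 m/s.
r = mv/(qB) = (1.66×10^-27)(1.30×10^5) / [(1×1.60×10^-19)(2.77×10^-3)] = 0.488 m.

r ≈ 0.488 m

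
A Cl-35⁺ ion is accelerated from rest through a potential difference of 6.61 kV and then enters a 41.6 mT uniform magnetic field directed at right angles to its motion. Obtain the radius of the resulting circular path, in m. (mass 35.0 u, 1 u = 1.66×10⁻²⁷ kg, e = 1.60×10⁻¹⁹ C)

The kinetic energy gained is K = qV = (1×1.60×10^-19)(6610) = 1.06×10^-15 J.
v = √(2K/m) = 1.91×10^5 m/s.
r = mv/(qB) = (5.81×10^-26)(1.91×10^5) / [(1×1.60×10^-19)(0.0416)] = 1.67 m.

r ≈ 1.67 m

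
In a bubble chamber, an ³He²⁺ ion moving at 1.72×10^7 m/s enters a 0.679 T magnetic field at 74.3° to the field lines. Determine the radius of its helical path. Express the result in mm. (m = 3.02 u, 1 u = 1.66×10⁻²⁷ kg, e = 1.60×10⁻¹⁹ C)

Only the perpendicular component v⊥ = v sin74.3° = 1.66×10^7 m/s is bent by the field.
r = m v⊥ /(qB) = (5.01×10^-27)(1.66×10^7) / [(2×1.60×10^-19)(0.679)] = 0.382 m.

r ≈ 382 mm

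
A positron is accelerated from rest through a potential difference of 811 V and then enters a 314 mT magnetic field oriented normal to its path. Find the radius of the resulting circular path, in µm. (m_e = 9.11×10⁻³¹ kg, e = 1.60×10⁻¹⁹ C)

r ≈ 306 µm

The kinetic energy gained is K = qV = (1×1.60×10^-19)(811) = 1.30×10^-16 J.
v = √(2K/m) = 1.69×10^7 m/s.
r = mv/(qB) = (9.11×10^-31)(1.69×10^7) / [(1×1.60×10^-19)(0.314)] = 3.06×10^-4 m.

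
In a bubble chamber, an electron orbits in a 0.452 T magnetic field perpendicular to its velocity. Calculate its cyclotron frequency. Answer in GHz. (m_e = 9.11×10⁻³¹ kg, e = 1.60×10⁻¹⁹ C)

f = qB/(2πm) = (1×1.60×10^-19)(0.452) / [2π(9.11×10^-31)] = 1.26×10^10 Hz.

f ≈ 12.6 GHz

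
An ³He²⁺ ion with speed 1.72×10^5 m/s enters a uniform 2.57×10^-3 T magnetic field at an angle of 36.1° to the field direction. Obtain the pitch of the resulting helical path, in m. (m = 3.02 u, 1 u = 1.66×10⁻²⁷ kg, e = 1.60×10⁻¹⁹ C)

pitch ≈ 5.32 m

The velocity component along B is v∥ = v cos36.1° = 1.39×10^5 m/s.
The cyclotron period T = 2πm/(qB) = 3.83×10^-5 s is set by m, q, B alone.
Pitch = v∥·T = (1.39×10^5)(3.83×10^-5) = 5.32 m.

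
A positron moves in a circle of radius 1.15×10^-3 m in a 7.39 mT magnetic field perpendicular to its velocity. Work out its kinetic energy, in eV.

v = qBr/m = (1×1.60×10^-19)(7.39×10^-3)(1.15×10^-3) / (9.11×10^-31) = 1.49×10^6 m/s.
K = ½mv² = 0.5·(9.11×10^-31)·(1.49×10^6)² = 1.01×10^-18 J = 6.34 eV.

K ≈ 6.34 eV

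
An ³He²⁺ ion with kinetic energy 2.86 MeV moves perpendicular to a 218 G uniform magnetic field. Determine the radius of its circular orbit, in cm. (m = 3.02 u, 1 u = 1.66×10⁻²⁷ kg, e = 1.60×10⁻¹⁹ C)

r ≈ 971 cm

Convert the energy: K = 2.86 MeV = 4.58×10^-13 J.
v = √(2K/m) = √(2·4.58×10^-13/5.01×10^-27) = 1.35×10^7 m/s.
r = mv/(qB) = (5.01×10^-27)(1.35×10^7) / [(2×1.60×10^-19)(0.0218)] = 9.71 m.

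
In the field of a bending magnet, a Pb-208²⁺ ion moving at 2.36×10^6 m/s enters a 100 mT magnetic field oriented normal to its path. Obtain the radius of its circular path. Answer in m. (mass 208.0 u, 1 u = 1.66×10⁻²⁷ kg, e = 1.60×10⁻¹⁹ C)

The magnetic force provides the centripetal force: qvB = mv²/r, so r = mv/(qB).
r = (3.45×10^-25 kg)(2.36×10^6 m/s) / [(2×1.60×10^-19 C)(0.100 T)] = 25.5 m.

r ≈ 25.5 m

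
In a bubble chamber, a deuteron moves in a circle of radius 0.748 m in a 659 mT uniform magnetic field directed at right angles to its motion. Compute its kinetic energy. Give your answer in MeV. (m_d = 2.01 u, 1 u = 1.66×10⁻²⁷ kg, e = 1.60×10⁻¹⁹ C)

K ≈ 5.83 MeV

v = qBr/m = (1×1.60×10^-19)(0.659)(0.748) / (3.34×10^-27) = 2.36×10^7 m/s.
K = ½mv² = 0.5·(3.34×10^-27)·(2.36×10^7)² = 9.32×10^-13 J = 5.83 MeV.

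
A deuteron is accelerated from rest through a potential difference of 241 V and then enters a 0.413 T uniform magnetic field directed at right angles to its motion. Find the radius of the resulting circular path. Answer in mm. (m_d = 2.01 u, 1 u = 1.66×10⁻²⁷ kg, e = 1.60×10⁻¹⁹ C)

r ≈ 7.68 mm

The kinetic energy gained is K = qV = (1×1.60×10^-19)(241) = 3.86×10^-17 J.
v = √(2K/m) = 1.52×10^5 m/s.
r = mv/(qB) = (3.34×10^-27)(1.52×10^5) / [(1×1.60×10^-19)(0.413)] = 7.68×10^-3 m.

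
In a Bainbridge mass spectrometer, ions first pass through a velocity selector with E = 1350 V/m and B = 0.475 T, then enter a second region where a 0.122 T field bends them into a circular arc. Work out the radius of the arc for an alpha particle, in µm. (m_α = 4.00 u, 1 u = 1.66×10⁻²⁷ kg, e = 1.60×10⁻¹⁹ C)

r ≈ 483 µm

The selector passes v = E/B = 1350/0.475 = 2840 m/s.
In the deflection region, r = mv/(qB₂) = (6.64×10^-27)(2840) / [(2×1.60×10^-19)(0.122)] = 4.83×10^-4 m.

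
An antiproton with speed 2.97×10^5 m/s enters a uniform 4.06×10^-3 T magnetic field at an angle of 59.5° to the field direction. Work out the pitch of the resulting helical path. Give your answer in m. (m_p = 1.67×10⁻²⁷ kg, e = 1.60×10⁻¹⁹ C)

The velocity component along B is v∥ = v cos59.5° = 1.51×10^5 m/s.
The cyclotron period T = 2πm/(qB) = 1.62×10^-5 s is set by m, q, B alone.
Pitch = v∥·T = (1.51×10^5)(1.62×10^-5) = 2.43 m.

pitch ≈ 2.43 m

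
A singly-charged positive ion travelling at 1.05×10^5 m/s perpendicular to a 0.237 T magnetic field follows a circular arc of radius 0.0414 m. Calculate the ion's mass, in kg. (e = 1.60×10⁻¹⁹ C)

qvB = mv²/r ⇒ m = qBr/v.
m = (1×1.60×10^-19)(0.237)(0.0414) / (1.05×10^5) = 1.50×10^-26 kg.

m ≈ 1.50×10^-26 kg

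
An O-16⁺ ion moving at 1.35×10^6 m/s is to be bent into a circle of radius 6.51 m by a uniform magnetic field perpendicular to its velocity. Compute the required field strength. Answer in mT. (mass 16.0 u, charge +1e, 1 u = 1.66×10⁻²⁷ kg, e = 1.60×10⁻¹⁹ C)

qvB = mv²/r gives B = mv/(qr).
B = (2.66×10^-26)(1.35×10^6) / [(1×1.60×10^-19)(6.51)] = 0.0344 T.

B ≈ 34.4 mT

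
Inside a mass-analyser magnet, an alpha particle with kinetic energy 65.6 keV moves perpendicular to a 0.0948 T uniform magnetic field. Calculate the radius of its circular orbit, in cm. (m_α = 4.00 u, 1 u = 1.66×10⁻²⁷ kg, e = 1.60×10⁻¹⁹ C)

r ≈ 38.9 cm

Convert the energy: K = 65.6 keV = 1.05×10^-14 J.
v = √(2K/m) = √(2·1.05×10^-14/6.64×10^-27) = 1.78×10^6 m/s.
r = mv/(qB) = (6.64×10^-27)(1.78×10^6) / [(2×1.60×10^-19)(0.0948)] = 0.389 m.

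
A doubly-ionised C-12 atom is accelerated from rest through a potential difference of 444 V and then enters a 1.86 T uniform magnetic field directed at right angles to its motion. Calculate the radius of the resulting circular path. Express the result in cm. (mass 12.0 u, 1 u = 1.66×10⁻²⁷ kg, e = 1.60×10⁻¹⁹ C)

r ≈ 0.400 cm

The kinetic energy gained is K = qV = (2×1.60×10^-19)(444) = 1.42×10^-16 J.
v = √(2K/m) = 1.19×10^5 m/s.
r = mv/(qB) = (1.99×10^-26)(1.19×10^5) / [(2×1.60×10^-19)(1.86)] = 4.00×10^-3 m.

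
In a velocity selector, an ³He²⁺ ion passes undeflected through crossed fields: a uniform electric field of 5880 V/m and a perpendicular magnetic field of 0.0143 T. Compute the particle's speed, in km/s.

v ≈ 411 km/s

For zero net force, qE = qvB, so v = E/B.
v = (5880) / (0.0143) = 4.11×10^5 m/s.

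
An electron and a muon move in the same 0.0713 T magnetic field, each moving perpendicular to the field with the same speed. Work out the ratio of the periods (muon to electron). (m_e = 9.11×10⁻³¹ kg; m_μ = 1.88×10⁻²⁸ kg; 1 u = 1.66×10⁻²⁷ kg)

T = 2πm/(qB) is independent of speed, so T₂/T₁ = (m₂/q₂)/(m₁/q₁).
T_{muon}/T_{electron} = (1.88×10^-28/1e) / (9.11×10^-31/1e) = 206.

ratio ≈ 206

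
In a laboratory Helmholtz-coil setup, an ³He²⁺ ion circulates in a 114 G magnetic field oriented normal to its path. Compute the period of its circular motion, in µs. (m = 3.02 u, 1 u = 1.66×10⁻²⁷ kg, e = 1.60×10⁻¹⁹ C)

The cyclotron period is independent of speed: T = 2πm/(qB).
T = 2π(5.01×10^-27) / [(2×1.60×10^-19)(0.0114)] = 8.63×10^-6 s.

T ≈ 8.63 µs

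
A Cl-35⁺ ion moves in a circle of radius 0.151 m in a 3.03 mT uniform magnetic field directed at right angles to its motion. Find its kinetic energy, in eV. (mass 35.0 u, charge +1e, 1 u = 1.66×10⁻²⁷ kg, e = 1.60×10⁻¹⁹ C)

v = qBr/m = (1×1.60×10^-19)(3.03×10^-3)(0.151) / (5.81×10^-26) = 1260 m/s.
K = ½mv² = 0.5·(5.81×10^-26)·(1260)² = 4.61×10^-20 J = 0.288 eV.

K ≈ 0.288 eV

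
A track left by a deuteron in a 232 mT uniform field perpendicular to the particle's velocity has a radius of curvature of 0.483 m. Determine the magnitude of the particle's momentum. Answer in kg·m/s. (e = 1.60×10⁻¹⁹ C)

Since qvB = mv²/r, the momentum p = mv = qBr.
p = (1×1.60×10^-19)(0.232)(0.483) = 1.79×10^-20 kg·m/s.

p ≈ 1.79×10^-20 kg·m/s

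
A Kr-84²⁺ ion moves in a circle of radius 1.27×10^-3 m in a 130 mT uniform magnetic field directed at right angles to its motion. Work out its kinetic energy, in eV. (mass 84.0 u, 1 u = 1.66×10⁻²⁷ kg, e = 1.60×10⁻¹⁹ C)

K ≈ 0.0626 eV

v = qBr/m = (2×1.60×10^-19)(0.130)(1.27×10^-3) / (1.39×10^-25) = 379 m/s.
K = ½mv² = 0.5·(1.39×10^-25)·(379)² = 1.00×10^-20 J = 0.0626 eV.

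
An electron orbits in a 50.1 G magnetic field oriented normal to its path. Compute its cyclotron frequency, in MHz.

f ≈ 140 MHz

f = qB/(2πm) = (1×1.60×10^-19)(5.01×10^-3) / [2π(9.11×10^-31)] = 1.40×10^8 Hz.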